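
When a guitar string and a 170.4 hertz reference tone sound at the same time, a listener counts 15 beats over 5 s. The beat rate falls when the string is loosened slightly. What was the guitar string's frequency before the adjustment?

173.4 Hz

Beat frequency = 15/5 = 3 Hz.
|f − 170.4| = 3, so the guitar string was at either 167.4 Hz or 173.4 Hz.
Reducing tension lowers a string's frequency; the adjustment lowers the guitar string's frequency.
The beat rate fell, so the adjustment moved the guitar string toward 170.4 Hz — it must have started above the reference.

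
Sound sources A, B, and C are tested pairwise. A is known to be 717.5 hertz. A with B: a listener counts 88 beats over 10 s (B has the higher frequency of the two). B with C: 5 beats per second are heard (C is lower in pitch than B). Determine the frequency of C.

A–B: Beat frequency = 88/10 = 8.8 Hz.
B is above A, so f_B = 717.5 + 8.8 = 726.3 Hz.
C is below B, so f_C = 726.3 − 5 = 721.3 Hz.

721.3 Hz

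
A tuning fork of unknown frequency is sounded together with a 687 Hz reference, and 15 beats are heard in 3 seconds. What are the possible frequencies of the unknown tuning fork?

Beat frequency = 15/3 = 5 Hz.
|f − 687| = 5, so f = 687 ± 5.

682 Hz or 692 Hz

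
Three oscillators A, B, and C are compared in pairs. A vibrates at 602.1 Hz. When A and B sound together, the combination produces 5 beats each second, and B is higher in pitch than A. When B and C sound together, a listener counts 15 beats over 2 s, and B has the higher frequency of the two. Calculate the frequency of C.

599.6 Hz

B is above A, so f_B = 602.1 + 5 = 607.1 Hz.
B–C: Beat frequency = 15/2 = 7.5 Hz.
C is below B, so f_C = 607.1 − 7.5 = 599.6 Hz.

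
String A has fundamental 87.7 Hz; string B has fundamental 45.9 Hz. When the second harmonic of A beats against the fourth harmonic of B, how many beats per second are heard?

Second harmonic of the first: 2·87.7 = 175.4 Hz.
Fourth harmonic of the second: 4·45.9 = 183.6 Hz.
f_beat = |175.4 − 183.6| = 8.2 Hz.

8.2 Hz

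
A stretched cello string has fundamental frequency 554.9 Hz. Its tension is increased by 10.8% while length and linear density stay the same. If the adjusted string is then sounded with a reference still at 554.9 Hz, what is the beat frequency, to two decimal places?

For a string, f ∝ √T, so the new frequency is 554.9·√1.108 = 584.0965 Hz.
f_beat = |584.0965 − 554.9| = 29.20 Hz.

29.20 Hz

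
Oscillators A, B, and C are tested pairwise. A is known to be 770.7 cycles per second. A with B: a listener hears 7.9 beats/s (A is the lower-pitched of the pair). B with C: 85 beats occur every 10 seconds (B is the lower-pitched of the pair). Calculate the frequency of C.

B is above A, so f_B = 770.7 + 7.9 = 778.6 Hz.
B–C: Beat frequency = 85/10 = 8.5 Hz.
C is above B, so f_C = 778.6 + 8.5 = 787.1 Hz.

787.1 Hz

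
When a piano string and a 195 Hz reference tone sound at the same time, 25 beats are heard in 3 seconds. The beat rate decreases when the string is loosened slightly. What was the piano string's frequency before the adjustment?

Beat frequency = 25/3 = 8.3333 Hz.
|f − 195| = 8.3333, so the piano string was at either 186.6667 Hz or 203.3333 Hz.
Reducing tension lowers a string's frequency; the adjustment lowers the piano string's frequency.
The beat rate fell, so the adjustment moved the piano string toward 195 Hz — it must have started above the reference.

203.3333 Hz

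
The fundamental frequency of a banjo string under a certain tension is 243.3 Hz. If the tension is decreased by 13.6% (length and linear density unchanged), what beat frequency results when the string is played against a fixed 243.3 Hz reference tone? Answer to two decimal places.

For a string, f ∝ √T, so the new frequency is 243.3·√0.864 = 226.1512 Hz.
f_beat = |226.1512 − 243.3| = 17.15 Hz.

17.15 Hz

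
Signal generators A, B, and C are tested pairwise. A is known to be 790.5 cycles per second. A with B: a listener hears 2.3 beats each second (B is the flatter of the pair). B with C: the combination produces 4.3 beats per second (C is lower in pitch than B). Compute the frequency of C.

B is below A, so f_B = 790.5 − 2.3 = 788.2 Hz.
C is below B, so f_C = 788.2 − 4.3 = 783.9 Hz.

783.9 Hz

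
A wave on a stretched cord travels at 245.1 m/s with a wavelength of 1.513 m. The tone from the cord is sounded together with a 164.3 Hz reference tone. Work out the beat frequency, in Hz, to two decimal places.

Source frequency f = v/λ = 245.1/1.513 = 161.9960 Hz.
f_beat = |161.9960 − 164.3| = 2.30 Hz.

2.30 Hz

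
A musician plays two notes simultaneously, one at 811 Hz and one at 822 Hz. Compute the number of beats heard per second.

11 Hz

f_beat = |f₁ − f₂|.
|811 − 822| = 11 Hz.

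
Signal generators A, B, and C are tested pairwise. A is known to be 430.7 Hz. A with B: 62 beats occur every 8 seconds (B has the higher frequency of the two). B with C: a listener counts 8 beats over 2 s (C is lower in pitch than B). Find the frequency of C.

434.45 Hz

A–B: Beat frequency = 62/8 = 7.75 Hz.
B is above A, so f_B = 430.7 + 7.75 = 438.45 Hz.
B–C: Beat frequency = 8/2 = 4 Hz.
C is below B, so f_C = 438.45 − 4 = 434.45 Hz.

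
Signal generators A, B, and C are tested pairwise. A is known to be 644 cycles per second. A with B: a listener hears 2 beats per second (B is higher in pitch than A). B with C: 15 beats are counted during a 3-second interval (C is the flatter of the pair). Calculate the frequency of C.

B is above A, so f_B = 644 + 2 = 646 Hz.
B–C: Beat frequency = 15/3 = 5 Hz.
C is below B, so f_C = 646 − 5 = 641 Hz.

641 Hz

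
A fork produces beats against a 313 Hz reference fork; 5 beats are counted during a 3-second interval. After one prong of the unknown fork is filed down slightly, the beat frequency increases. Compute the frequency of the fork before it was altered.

314.6667 Hz

Beat frequency = 5/3 = 1.6667 Hz.
|f − 313| = 1.6667, so the fork was at either 311.3333 Hz or 314.6667 Hz.
Filing a prong removes mass and raises the fork's frequency; the adjustment raises the fork's frequency.
The beat rate rose, so the adjustment moved the fork further from 313 Hz — it was already above the reference.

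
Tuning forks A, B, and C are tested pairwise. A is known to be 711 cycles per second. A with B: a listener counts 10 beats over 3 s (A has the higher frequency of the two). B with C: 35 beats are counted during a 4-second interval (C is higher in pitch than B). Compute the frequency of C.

716.4167 Hz

A–B: Beat frequency = 10/3 = 3.3333 Hz.
B is below A, so f_B = 711 − 3.3333 = 707.6667 Hz.
B–C: Beat frequency = 35/4 = 8.75 Hz.
C is above B, so f_C = 707.6667 + 8.75 = 716.4167 Hz.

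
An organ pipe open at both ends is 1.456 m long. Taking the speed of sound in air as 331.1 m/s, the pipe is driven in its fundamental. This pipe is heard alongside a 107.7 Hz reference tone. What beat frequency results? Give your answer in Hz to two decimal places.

Open pipe: f_n = n·v/(2L) = 1·331.1/(2·1.456) = 113.7019 Hz.
f_beat = |113.7019 − 107.7| = 6.00 Hz.

6.00 Hz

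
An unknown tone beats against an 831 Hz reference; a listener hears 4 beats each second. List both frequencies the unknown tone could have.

827 Hz or 835 Hz

|f − 831| = 4, so f = 831 ± 4.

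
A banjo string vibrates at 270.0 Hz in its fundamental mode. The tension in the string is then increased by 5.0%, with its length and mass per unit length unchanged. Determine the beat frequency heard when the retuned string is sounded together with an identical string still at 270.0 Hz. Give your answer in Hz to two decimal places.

6.67 Hz

For a string, f ∝ √T, so the new frequency is 270.0·√1.050 = 276.6677 Hz.
f_beat = |276.6677 − 270.0| = 6.67 Hz.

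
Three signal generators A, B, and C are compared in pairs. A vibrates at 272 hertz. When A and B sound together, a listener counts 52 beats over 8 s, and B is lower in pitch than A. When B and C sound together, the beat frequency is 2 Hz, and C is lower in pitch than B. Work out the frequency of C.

263.5 Hz

A–B: Beat frequency = 52/8 = 6.5 Hz.
B is below A, so f_B = 272 − 6.5 = 265.5 Hz.
C is below B, so f_C = 265.5 − 2 = 263.5 Hz.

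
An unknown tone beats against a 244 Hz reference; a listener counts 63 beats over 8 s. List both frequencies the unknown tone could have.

236.125 Hz or 251.875 Hz

Beat frequency = 63/8 = 7.875 Hz.
|f − 244| = 7.875, so f = 244 ± 7.875.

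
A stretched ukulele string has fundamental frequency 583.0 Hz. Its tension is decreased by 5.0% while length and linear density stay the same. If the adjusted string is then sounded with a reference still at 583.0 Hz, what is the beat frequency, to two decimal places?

14.76 Hz

For a string, f ∝ √T, so the new frequency is 583.0·√0.950 = 568.2381 Hz.
f_beat = |568.2381 − 583.0| = 14.76 Hz.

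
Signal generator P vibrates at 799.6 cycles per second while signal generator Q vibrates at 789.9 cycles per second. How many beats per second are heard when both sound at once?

Beats arise from superposition of two nearby frequencies; the beat rate is |f₁ − f₂|.
|799.6 − 789.9| = 9.7 Hz.

9.7 Hz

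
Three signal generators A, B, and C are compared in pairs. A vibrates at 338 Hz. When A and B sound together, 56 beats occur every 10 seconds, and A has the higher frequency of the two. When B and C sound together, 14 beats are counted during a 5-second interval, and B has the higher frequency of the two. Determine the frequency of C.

A–B: Beat frequency = 56/10 = 5.6 Hz.
B is below A, so f_B = 338 − 5.6 = 332.4 Hz.
B–C: Beat frequency = 14/5 = 2.8 Hz.
C is below B, so f_C = 332.4 − 2.8 = 329.6 Hz.

329.6 Hz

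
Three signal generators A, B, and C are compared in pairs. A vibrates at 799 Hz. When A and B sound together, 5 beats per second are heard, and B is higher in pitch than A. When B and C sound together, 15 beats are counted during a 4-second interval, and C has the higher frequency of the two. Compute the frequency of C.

807.75 Hz

B is above A, so f_B = 799 + 5 = 804 Hz.
B–C: Beat frequency = 15/4 = 3.75 Hz.
C is above B, so f_C = 804 + 3.75 = 807.75 Hz.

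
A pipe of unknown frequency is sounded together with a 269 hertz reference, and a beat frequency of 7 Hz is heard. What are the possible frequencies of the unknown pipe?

262 Hz or 276 Hz

|f − 269| = 7, so f = 269 ± 7.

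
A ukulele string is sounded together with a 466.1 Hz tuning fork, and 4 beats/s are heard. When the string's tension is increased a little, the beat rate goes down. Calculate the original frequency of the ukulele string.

|f − 466.1| = 4, so the ukulele string was at either 462.1 Hz or 470.1 Hz.
Higher tension means higher frequency; the adjustment raises the ukulele string's frequency.
The beat rate fell, so the adjustment moved the ukulele string toward 466.1 Hz — it must have started below the reference.

462.1 Hz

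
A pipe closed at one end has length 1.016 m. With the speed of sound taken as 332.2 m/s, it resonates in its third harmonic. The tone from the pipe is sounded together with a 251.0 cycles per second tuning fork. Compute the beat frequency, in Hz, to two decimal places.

5.77 Hz

Closed pipe (odd harmonics): f_n = n·v/(4L) = 3·332.2/(4·1.016) = 245.2264 Hz.
f_beat = |245.2264 − 251.0| = 5.77 Hz.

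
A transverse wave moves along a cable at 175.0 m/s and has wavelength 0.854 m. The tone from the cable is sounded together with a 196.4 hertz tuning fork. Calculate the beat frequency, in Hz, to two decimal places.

Source frequency f = v/λ = 175.0/0.854 = 204.9180 Hz.
f_beat = |204.9180 − 196.4| = 8.52 Hz.

8.52 Hz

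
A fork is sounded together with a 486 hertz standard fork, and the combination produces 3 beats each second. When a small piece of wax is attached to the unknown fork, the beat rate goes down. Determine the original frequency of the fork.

489 Hz

|f − 486| = 3, so the fork was at either 483 Hz or 489 Hz.
Loading a fork with wax lowers its frequency; the adjustment lowers the fork's frequency.
The beat rate fell, so the adjustment moved the fork toward 486 Hz — it must have started above the reference.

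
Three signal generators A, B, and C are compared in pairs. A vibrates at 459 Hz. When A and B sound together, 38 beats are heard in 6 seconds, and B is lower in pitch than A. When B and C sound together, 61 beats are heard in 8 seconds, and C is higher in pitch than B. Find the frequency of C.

460.2917 Hz

A–B: Beat frequency = 38/6 = 6.3333 Hz.
B is below A, so f_B = 459 − 6.3333 = 452.6667 Hz.
B–C: Beat frequency = 61/8 = 7.625 Hz.
C is above B, so f_C = 452.6667 + 7.625 = 460.2917 Hz.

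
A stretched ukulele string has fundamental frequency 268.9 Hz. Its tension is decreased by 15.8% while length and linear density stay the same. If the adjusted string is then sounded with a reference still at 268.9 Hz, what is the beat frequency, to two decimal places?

22.16 Hz

For a string, f ∝ √T, so the new frequency is 268.9·√0.842 = 246.7441 Hz.
f_beat = |246.7441 − 268.9| = 22.16 Hz.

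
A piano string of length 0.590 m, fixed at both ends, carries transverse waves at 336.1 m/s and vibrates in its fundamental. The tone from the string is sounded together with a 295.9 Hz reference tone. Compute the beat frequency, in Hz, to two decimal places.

11.07 Hz

For a string fixed at both ends, f_n = n·v/(2L) = 1·336.1/(2·0.590) = 284.8305 Hz.
f_beat = |284.8305 − 295.9| = 11.07 Hz.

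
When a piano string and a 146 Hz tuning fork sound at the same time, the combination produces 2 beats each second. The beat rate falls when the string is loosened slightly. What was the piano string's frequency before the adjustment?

148 Hz

|f − 146| = 2, so the piano string was at either 144 Hz or 148 Hz.
Reducing tension lowers a string's frequency; the adjustment lowers the piano string's frequency.
The beat rate fell, so the adjustment moved the piano string toward 146 Hz — it must have started above the reference.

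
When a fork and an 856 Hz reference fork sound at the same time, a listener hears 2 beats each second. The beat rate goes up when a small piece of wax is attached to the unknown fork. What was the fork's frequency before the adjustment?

|f − 856| = 2, so the fork was at either 854 Hz or 858 Hz.
Loading a fork with wax lowers its frequency; the adjustment lowers the fork's frequency.
The beat rate rose, so the adjustment moved the fork further from 856 Hz — it was already below the reference.

854 Hz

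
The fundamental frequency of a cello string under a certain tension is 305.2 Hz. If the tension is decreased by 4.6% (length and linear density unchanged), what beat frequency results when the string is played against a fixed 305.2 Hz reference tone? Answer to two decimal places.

For a string, f ∝ √T, so the new frequency is 305.2·√0.954 = 298.0978 Hz.
f_beat = |298.0978 − 305.2| = 7.10 Hz.

7.10 Hz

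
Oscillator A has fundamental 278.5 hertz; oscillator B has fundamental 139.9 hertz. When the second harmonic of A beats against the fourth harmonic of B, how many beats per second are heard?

2.6 Hz

Second harmonic of the first: 2·278.5 = 557.0 Hz.
Fourth harmonic of the second: 4·139.9 = 559.6 Hz.
f_beat = |557.0 − 559.6| = 2.6 Hz.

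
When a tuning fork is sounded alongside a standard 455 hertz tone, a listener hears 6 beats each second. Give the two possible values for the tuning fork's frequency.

|f − 455| = 6, so f = 455 ± 6.

449 Hz or 461 Hz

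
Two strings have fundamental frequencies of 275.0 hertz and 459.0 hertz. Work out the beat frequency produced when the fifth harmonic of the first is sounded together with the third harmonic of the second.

Fifth harmonic of the first: 5·275.0 = 1375.0 Hz.
Third harmonic of the second: 3·459.0 = 1377.0 Hz.
f_beat = |1375.0 − 1377.0| = 2.0 Hz.

2.0 Hz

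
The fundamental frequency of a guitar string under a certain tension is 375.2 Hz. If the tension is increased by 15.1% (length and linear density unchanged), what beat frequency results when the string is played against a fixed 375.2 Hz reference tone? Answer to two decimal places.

For a string, f ∝ √T, so the new frequency is 375.2·√1.151 = 402.5321 Hz.
f_beat = |402.5321 − 375.2| = 27.33 Hz.

27.33 Hz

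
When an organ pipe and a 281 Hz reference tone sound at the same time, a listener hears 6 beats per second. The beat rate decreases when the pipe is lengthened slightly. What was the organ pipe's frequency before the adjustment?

287 Hz

|f − 281| = 6, so the organ pipe was at either 275 Hz or 287 Hz.
A longer pipe has a lower fundamental; the adjustment lowers the organ pipe's frequency.
The beat rate fell, so the adjustment moved the organ pipe toward 281 Hz — it must have started above the reference.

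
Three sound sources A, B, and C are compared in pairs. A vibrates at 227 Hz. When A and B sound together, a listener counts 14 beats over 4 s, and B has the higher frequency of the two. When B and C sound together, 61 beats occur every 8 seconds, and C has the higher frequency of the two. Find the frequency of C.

A–B: Beat frequency = 14/4 = 3.5 Hz.
B is above A, so f_B = 227 + 3.5 = 230.5 Hz.
B–C: Beat frequency = 61/8 = 7.625 Hz.
C is above B, so f_C = 230.5 + 7.625 = 238.125 Hz.

238.125 Hz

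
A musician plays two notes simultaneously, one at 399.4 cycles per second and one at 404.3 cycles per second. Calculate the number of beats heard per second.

4.9 Hz

Beats arise from superposition of two nearby frequencies; the beat rate is |f₁ − f₂|.
|399.4 − 404.3| = 4.9 Hz.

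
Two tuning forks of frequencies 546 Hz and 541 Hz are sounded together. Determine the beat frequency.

The beat frequency equals the magnitude of the frequency difference.
|546 − 541| = 5 Hz.

5 Hz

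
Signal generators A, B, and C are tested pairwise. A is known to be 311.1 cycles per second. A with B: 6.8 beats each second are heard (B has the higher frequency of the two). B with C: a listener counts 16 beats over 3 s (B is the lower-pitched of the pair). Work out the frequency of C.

323.2333 Hz

B is above A, so f_B = 311.1 + 6.8 = 317.9 Hz.
B–C: Beat frequency = 16/3 = 5.3333 Hz.
C is above B, so f_C = 317.9 + 5.3333 = 323.2333 Hz.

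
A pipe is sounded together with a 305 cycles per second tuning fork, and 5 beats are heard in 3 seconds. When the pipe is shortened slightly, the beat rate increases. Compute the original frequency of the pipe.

306.6667 Hz

Beat frequency = 5/3 = 1.6667 Hz.
|f − 305| = 1.6667, so the pipe was at either 303.3333 Hz or 306.6667 Hz.
A shorter pipe has a higher fundamental; the adjustment raises the pipe's frequency.
The beat rate rose, so the adjustment moved the pipe further from 305 Hz — it was already above the reference.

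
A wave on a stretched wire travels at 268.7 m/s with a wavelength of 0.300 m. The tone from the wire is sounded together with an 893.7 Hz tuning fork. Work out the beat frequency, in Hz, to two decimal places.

Source frequency f = v/λ = 268.7/0.300 = 895.6667 Hz.
f_beat = |895.6667 − 893.7| = 1.97 Hz.

1.97 Hz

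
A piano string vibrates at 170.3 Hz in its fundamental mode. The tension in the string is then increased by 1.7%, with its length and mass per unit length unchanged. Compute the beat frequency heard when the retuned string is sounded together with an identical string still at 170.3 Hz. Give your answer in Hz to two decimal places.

For a string, f ∝ √T, so the new frequency is 170.3·√1.017 = 171.7414 Hz.
f_beat = |171.7414 − 170.3| = 1.44 Hz.

1.44 Hz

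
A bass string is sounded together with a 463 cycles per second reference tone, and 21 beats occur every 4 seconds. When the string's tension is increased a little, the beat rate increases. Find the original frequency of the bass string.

Beat frequency = 21/4 = 5.25 Hz.
|f − 463| = 5.25, so the bass string was at either 457.75 Hz or 468.25 Hz.
Higher tension means higher frequency; the adjustment raises the bass string's frequency.
The beat rate rose, so the adjustment moved the bass string further from 463 Hz — it was already above the reference.

468.25 Hz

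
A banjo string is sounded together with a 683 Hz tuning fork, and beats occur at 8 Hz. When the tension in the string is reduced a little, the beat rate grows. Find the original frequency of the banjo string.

675 Hz

|f − 683| = 8, so the banjo string was at either 675 Hz or 691 Hz.
Lower tension means lower frequency; the adjustment lowers the banjo string's frequency.
The beat rate rose, so the adjustment moved the banjo string further from 683 Hz — it was already below the reference.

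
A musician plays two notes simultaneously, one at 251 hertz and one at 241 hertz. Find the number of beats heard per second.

10 Hz

f_beat = |f₁ − f₂|.
|251 − 241| = 10 Hz.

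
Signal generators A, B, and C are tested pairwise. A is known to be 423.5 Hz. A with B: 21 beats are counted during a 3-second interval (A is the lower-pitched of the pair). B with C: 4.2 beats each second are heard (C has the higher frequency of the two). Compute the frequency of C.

A–B: Beat frequency = 21/3 = 7 Hz.
B is above A, so f_B = 423.5 + 7 = 430.5 Hz.
C is above B, so f_C = 430.5 + 4.2 = 434.7 Hz.

434.7 Hz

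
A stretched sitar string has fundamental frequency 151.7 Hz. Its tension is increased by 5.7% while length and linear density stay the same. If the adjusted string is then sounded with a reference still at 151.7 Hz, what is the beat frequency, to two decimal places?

For a string, f ∝ √T, so the new frequency is 151.7·√1.057 = 155.9635 Hz.
f_beat = |155.9635 − 151.7| = 4.26 Hz.

4.26 Hz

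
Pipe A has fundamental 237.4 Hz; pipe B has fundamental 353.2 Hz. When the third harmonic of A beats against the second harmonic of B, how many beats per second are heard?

Third harmonic of the first: 3·237.4 = 712.2 Hz.
Second harmonic of the second: 2·353.2 = 706.4 Hz.
f_beat = |712.2 − 706.4| = 5.8 Hz.

5.8 Hz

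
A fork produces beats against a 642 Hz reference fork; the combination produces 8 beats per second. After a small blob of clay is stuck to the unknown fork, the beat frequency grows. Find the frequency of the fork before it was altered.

634 Hz

|f − 642| = 8, so the fork was at either 634 Hz or 650 Hz.
Adding mass to a fork lowers its frequency; the adjustment lowers the fork's frequency.
The beat rate rose, so the adjustment moved the fork further from 642 Hz — it was already below the reference.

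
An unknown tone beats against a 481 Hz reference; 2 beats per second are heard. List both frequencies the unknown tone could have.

|f − 481| = 2, so f = 481 ± 2.

479 Hz or 483 Hz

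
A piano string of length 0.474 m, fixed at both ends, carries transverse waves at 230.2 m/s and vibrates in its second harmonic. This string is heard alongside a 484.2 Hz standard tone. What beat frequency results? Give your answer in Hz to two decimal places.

1.45 Hz

For a string fixed at both ends, f_n = n·v/(2L) = 2·230.2/(2·0.474) = 485.6540 Hz.
f_beat = |485.6540 − 484.2| = 1.45 Hz.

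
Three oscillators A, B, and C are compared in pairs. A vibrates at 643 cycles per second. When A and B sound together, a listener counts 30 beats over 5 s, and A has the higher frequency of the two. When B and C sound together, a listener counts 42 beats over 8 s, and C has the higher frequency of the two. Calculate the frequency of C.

642.25 Hz

A–B: Beat frequency = 30/5 = 6 Hz.
B is below A, so f_B = 643 − 6 = 637 Hz.
B–C: Beat frequency = 42/8 = 5.25 Hz.
C is above B, so f_C = 637 + 5.25 = 642.25 Hz.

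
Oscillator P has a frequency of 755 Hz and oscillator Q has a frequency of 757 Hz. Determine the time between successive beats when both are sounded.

f_beat = |755 − 757| = 2 Hz.
Beat period T = 1 / f_beat = 1 / 2 s.

0.500 s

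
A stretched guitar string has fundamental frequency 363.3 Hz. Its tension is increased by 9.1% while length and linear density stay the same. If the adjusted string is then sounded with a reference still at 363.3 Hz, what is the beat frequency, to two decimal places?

16.17 Hz

For a string, f ∝ √T, so the new frequency is 363.3·√1.091 = 379.4703 Hz.
f_beat = |379.4703 − 363.3| = 16.17 Hz.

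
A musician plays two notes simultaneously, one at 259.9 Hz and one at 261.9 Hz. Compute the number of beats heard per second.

2 Hz

Beats arise from superposition of two nearby frequencies; the beat rate is |f₁ − f₂|.
|259.9 − 261.9| = 2 Hz.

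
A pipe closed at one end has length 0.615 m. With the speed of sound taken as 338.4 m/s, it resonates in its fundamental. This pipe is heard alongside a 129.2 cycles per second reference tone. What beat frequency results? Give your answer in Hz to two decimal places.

8.36 Hz

Closed pipe (odd harmonics): f_n = n·v/(4L) = 1·338.4/(4·0.615) = 137.5610 Hz.
f_beat = |137.5610 − 129.2| = 8.36 Hz.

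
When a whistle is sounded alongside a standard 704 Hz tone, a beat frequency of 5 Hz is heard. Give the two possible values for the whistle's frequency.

699 Hz or 709 Hz

|f − 704| = 5, so f = 704 ± 5.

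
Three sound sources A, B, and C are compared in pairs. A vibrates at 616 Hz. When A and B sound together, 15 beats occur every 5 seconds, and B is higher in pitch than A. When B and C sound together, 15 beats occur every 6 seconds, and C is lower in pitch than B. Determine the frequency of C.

A–B: Beat frequency = 15/5 = 3 Hz.
B is above A, so f_B = 616 + 3 = 619 Hz.
B–C: Beat frequency = 15/6 = 2.5 Hz.
C is below B, so f_C = 619 − 2.5 = 616.5 Hz.

616.5 Hz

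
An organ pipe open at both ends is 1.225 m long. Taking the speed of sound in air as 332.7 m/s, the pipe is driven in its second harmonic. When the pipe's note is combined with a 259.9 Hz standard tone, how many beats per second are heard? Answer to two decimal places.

Open pipe: f_n = n·v/(2L) = 2·332.7/(2·1.225) = 271.5918 Hz.
f_beat = |271.5918 − 259.9| = 11.69 Hz.

11.69 Hz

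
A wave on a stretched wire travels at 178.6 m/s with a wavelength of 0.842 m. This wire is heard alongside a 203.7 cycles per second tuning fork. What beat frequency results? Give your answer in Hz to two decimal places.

Source frequency f = v/λ = 178.6/0.842 = 212.1140 Hz.
f_beat = |212.1140 − 203.7| = 8.41 Hz.

8.41 Hz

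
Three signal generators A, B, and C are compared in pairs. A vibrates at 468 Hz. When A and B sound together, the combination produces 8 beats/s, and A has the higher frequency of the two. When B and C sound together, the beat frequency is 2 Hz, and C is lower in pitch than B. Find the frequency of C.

458 Hz

B is below A, so f_B = 468 − 8 = 460 Hz.
C is below B, so f_C = 460 − 2 = 458 Hz.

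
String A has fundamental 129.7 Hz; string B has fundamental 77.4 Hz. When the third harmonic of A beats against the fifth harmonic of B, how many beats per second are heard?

Third harmonic of the first: 3·129.7 = 389.1 Hz.
Fifth harmonic of the second: 5·77.4 = 387.0 Hz.
f_beat = |389.1 − 387.0| = 2.1 Hz.

2.1 Hz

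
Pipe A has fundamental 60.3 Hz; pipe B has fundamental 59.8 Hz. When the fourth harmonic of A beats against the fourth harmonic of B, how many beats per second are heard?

2.0 Hz

Fourth harmonic of the first: 4·60.3 = 241.2 Hz.
Fourth harmonic of the second: 4·59.8 = 239.2 Hz.
f_beat = |241.2 − 239.2| = 2.0 Hz.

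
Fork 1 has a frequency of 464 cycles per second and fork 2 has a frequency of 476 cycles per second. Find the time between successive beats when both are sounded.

f_beat = |464 − 476| = 12 Hz.
Beat period T = 1 / f_beat = 1 / 12 s.

0.083 s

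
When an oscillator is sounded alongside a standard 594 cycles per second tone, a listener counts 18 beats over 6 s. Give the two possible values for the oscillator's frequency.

Beat frequency = 18/6 = 3 Hz.
|f − 594| = 3, so f = 594 ± 3.

591 Hz or 597 Hz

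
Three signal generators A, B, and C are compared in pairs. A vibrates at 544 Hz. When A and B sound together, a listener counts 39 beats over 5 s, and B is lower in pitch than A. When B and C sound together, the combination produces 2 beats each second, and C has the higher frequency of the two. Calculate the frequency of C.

538.2 Hz

A–B: Beat frequency = 39/5 = 7.8 Hz.
B is below A, so f_B = 544 − 7.8 = 536.2 Hz.
C is above B, so f_C = 536.2 + 2 = 538.2 Hz.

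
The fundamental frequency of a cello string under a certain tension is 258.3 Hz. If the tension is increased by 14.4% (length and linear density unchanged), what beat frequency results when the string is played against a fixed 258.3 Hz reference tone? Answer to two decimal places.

17.97 Hz

For a string, f ∝ √T, so the new frequency is 258.3·√1.144 = 276.2723 Hz.
f_beat = |276.2723 − 258.3| = 17.97 Hz.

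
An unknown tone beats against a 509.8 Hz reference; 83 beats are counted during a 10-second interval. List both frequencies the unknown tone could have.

501.5 Hz or 518.1 Hz

Beat frequency = 83/10 = 8.3 Hz.
|f − 509.8| = 8.3, so f = 509.8 ± 8.3.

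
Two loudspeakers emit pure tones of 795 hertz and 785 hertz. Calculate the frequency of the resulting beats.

The beat frequency equals the magnitude of the frequency difference.
|795 − 785| = 10 Hz.

10 Hz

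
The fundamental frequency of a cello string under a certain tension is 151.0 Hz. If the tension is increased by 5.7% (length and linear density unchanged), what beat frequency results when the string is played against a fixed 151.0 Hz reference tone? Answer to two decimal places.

4.24 Hz

For a string, f ∝ √T, so the new frequency is 151.0·√1.057 = 155.2439 Hz.
f_beat = |155.2439 − 151.0| = 4.24 Hz.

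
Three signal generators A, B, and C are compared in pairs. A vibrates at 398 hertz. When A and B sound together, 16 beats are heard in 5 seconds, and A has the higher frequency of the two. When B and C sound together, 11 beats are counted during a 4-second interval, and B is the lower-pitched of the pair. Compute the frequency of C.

A–B: Beat frequency = 16/5 = 3.2 Hz.
B is below A, so f_B = 398 − 3.2 = 394.8 Hz.
B–C: Beat frequency = 11/4 = 2.75 Hz.
C is above B, so f_C = 394.8 + 2.75 = 397.55 Hz.

397.55 Hz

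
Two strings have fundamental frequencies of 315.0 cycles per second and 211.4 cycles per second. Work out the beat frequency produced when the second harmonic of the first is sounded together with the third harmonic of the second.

4.2 Hz

Second harmonic of the first: 2·315.0 = 630.0 Hz.
Third harmonic of the second: 3·211.4 = 634.2 Hz.
f_beat = |630.0 − 634.2| = 4.2 Hz.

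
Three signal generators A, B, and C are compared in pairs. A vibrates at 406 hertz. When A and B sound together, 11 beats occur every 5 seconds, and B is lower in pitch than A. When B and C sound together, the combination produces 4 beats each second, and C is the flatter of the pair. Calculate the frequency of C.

A–B: Beat frequency = 11/5 = 2.2 Hz.
B is below A, so f_B = 406 − 2.2 = 403.8 Hz.
C is below B, so f_C = 403.8 − 4 = 399.8 Hz.

399.8 Hz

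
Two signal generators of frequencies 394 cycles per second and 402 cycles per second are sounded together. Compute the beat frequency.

f_beat = |f₁ − f₂|.
|394 − 402| = 8 Hz.

8 Hz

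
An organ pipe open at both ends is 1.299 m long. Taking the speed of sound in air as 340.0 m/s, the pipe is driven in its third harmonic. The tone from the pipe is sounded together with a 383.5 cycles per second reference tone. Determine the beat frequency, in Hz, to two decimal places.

Open pipe: f_n = n·v/(2L) = 3·340.0/(2·1.299) = 392.6097 Hz.
f_beat = |392.6097 − 383.5| = 9.11 Hz.

9.11 Hz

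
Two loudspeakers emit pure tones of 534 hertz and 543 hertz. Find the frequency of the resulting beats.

9 Hz

Beats arise from superposition of two nearby frequencies; the beat rate is |f₁ − f₂|.
|534 − 543| = 9 Hz.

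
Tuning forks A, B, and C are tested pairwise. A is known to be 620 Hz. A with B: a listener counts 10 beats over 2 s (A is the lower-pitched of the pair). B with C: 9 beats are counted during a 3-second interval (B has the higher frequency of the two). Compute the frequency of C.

A–B: Beat frequency = 10/2 = 5 Hz.
B is above A, so f_B = 620 + 5 = 625 Hz.
B–C: Beat frequency = 9/3 = 3 Hz.
C is below B, so f_C = 625 − 3 = 622 Hz.

622 Hz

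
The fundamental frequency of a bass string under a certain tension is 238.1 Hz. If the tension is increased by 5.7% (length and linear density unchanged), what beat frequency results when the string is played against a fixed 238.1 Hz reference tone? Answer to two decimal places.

6.69 Hz

For a string, f ∝ √T, so the new frequency is 238.1·√1.057 = 244.7918 Hz.
f_beat = |244.7918 − 238.1| = 6.69 Hz.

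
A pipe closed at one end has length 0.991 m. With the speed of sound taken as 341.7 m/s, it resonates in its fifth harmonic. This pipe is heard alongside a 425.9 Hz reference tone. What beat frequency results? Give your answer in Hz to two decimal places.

5.10 Hz

Closed pipe (odd harmonics): f_n = n·v/(4L) = 5·341.7/(4·0.991) = 431.0040 Hz.
f_beat = |431.0040 − 425.9| = 5.10 Hz.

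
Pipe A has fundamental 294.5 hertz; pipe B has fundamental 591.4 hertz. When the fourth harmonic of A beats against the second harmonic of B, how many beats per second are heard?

4.8 Hz

Fourth harmonic of the first: 4·294.5 = 1178.0 Hz.
Second harmonic of the second: 2·591.4 = 1182.8 Hz.
f_beat = |1178.0 − 1182.8| = 4.8 Hz.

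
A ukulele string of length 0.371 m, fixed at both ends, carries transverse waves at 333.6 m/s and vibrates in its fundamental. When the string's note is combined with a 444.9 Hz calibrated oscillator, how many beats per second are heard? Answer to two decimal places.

For a string fixed at both ends, f_n = n·v/(2L) = 1·333.6/(2·0.371) = 449.5957 Hz.
f_beat = |449.5957 − 444.9| = 4.70 Hz.

4.70 Hz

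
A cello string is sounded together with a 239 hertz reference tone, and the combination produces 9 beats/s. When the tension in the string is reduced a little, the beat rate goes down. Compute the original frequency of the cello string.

248 Hz

|f − 239| = 9, so the cello string was at either 230 Hz or 248 Hz.
Lower tension means lower frequency; the adjustment lowers the cello string's frequency.
The beat rate fell, so the adjustment moved the cello string toward 239 Hz — it must have started above the reference.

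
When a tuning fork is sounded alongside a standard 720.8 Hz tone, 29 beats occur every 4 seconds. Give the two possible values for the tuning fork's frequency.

713.55 Hz or 728.05 Hz

Beat frequency = 29/4 = 7.25 Hz.
|f − 720.8| = 7.25, so f = 720.8 ± 7.25.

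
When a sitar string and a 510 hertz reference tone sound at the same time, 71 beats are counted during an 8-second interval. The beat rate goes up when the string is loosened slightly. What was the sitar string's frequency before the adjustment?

501.125 Hz

Beat frequency = 71/8 = 8.875 Hz.
|f − 510| = 8.875, so the sitar string was at either 501.125 Hz or 518.875 Hz.
Reducing tension lowers a string's frequency; the adjustment lowers the sitar string's frequency.
The beat rate rose, so the adjustment moved the sitar string further from 510 Hz — it was already below the reference.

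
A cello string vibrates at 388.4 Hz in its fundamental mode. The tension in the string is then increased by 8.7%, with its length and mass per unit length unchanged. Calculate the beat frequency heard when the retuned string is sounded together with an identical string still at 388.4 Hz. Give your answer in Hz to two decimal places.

16.54 Hz

For a string, f ∝ √T, so the new frequency is 388.4·√1.087 = 404.9431 Hz.
f_beat = |404.9431 − 388.4| = 16.54 Hz.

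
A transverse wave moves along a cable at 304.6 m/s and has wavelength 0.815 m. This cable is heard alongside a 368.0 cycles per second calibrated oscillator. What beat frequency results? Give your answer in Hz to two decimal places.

Source frequency f = v/λ = 304.6/0.815 = 373.7423 Hz.
f_beat = |373.7423 − 368.0| = 5.74 Hz.

5.74 Hz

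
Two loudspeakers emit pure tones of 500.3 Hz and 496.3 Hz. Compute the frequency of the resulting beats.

4 Hz

Beats arise from superposition of two nearby frequencies; the beat rate is |f₁ − f₂|.
|500.3 − 496.3| = 4 Hz.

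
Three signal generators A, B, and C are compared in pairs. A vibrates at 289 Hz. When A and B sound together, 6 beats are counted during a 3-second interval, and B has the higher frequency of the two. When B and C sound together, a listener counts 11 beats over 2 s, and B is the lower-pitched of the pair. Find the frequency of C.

A–B: Beat frequency = 6/3 = 2 Hz.
B is above A, so f_B = 289 + 2 = 291 Hz.
B–C: Beat frequency = 11/2 = 5.5 Hz.
C is above B, so f_C = 291 + 5.5 = 296.5 Hz.

296.5 Hz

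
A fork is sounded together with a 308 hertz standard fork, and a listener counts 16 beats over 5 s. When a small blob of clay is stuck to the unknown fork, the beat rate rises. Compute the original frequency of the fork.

Beat frequency = 16/5 = 3.2 Hz.
|f − 308| = 3.2, so the fork was at either 304.8 Hz or 311.2 Hz.
Adding mass to a fork lowers its frequency; the adjustment lowers the fork's frequency.
The beat rate rose, so the adjustment moved the fork further from 308 Hz — it was already below the reference.

304.8 Hz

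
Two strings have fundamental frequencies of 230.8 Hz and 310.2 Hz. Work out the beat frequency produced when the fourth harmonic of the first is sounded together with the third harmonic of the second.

7.4 Hz

Fourth harmonic of the first: 4·230.8 = 923.2 Hz.
Third harmonic of the second: 3·310.2 = 930.6 Hz.
f_beat = |923.2 − 930.6| = 7.4 Hz.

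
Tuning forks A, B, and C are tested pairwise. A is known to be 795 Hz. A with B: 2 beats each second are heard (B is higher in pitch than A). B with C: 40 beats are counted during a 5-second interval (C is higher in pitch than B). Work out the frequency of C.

805 Hz

B is above A, so f_B = 795 + 2 = 797 Hz.
B–C: Beat frequency = 40/5 = 8 Hz.
C is above B, so f_C = 797 + 8 = 805 Hz.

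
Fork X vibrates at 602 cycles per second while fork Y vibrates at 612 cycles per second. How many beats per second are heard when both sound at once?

The beat frequency equals the magnitude of the frequency difference.
|602 − 612| = 10 Hz.

10 Hz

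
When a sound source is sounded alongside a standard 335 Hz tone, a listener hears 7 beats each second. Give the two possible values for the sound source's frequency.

|f − 335| = 7, so f = 335 ± 7.

328 Hz or 342 Hz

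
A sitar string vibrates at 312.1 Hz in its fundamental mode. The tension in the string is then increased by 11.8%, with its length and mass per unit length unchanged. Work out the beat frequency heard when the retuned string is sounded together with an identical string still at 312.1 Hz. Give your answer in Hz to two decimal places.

For a string, f ∝ √T, so the new frequency is 312.1·√1.118 = 330.0006 Hz.
f_beat = |330.0006 − 312.1| = 17.90 Hz.

17.90 Hz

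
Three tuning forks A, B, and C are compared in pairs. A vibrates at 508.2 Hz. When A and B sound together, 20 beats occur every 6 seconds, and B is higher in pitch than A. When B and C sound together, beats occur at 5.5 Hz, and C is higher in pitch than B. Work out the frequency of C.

A–B: Beat frequency = 20/6 = 3.3333 Hz.
B is above A, so f_B = 508.2 + 3.3333 = 511.5333 Hz.
C is above B, so f_C = 511.5333 + 5.5 = 517.0333 Hz.

517.0333 Hz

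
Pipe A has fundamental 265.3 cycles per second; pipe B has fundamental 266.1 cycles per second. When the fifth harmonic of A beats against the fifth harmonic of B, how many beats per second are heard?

Fifth harmonic of the first: 5·265.3 = 1326.5 Hz.
Fifth harmonic of the second: 5·266.1 = 1330.5 Hz.
f_beat = |1326.5 − 1330.5| = 4.0 Hz.

4.0 Hz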